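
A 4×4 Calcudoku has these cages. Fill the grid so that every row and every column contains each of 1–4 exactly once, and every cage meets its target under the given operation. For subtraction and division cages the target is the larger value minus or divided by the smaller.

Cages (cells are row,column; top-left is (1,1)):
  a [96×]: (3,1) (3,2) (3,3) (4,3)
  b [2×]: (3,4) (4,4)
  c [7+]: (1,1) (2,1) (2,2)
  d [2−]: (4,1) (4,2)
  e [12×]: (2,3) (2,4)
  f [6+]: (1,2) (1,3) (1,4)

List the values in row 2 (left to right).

Cage a needs product 96; hence (4,3) = 4.
Column 3 already has 4; hence (2,3) = 3.
The two cells of cage e must have product 12, which forces (2,4) = 4.
Column 3 already has 3; hence (3,3) = 2.
2 is placed in row 3; hence (3,4) = 1.
1 is placed in column 4, leaving (4,4) = 2.
The 3 cells of cage c must have sum 7, so (1,1) = 4.
The 3 cells of cage f must have sum 6, so (1,2) = 2.
2 is placed in column 3; hence (1,3) = 1.
Column 4 already has 2, so (1,4) = 3.
Column 2 already has 2, so (2,2) = 1.
Column 1 already has 4, leaving (3,1) = 3.
Row 3 now contains 3, so (3,2) = 4.
Column 1 already has 3, so (4,1) = 1.
Column 2 now contains 1, leaving (4,2) = 3.
Row 2 already has 1; hence (2,1) = 2.
Filled in: 4 2 1 3 / 2 1 3 4 / 3 4 2 1 / 1 3 4 2.

2 1 3 4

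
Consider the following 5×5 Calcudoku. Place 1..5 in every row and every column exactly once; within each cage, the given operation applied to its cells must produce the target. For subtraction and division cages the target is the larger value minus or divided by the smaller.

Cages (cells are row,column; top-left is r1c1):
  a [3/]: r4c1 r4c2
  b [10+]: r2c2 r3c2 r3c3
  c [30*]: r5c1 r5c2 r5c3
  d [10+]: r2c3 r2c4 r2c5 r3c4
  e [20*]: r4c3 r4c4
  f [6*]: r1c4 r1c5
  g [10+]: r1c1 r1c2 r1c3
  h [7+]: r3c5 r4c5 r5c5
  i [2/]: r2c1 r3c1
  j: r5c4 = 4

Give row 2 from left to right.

Cage j is given, which forces r5c4 = 4.
The two cells of cage e must have product 20, which forces r4c3 = 4.
Column 4 already has 4; hence r4c4 = 5.
Cage h has sum 7; hence r3c5 = 4.
The only place for 2 in row 4 is r4c5.
The two cells of cage f must have product 6, leaving r1c4 = 2.
Column 5 now contains 2, leaving r1c5 = 3.
Column 4 now contains 2, leaving r3c4 = 1.
Column 5 now contains 2, so r5c5 = 1.
Cage d has sum 10, leaving r2c3 = 1.
Column 4 already has 1, so r2c4 = 3.
Column 5 now contains 1, so r2c5 = 5.
1 is placed in row 3, so r3c1 = 2.
Column 3 now contains 1, so r1c3 = 5.
1 is placed in row 2; hence r2c1 = 4.
Row 2 already has 5, leaving r2c2 = 2.
5 is placed in column 3, leaving r3c3 = 3.
Column 3 now contains 3; hence r5c3 = 2.
Column 1 already has 4; hence r1c1 = 1.
Cage g needs sum 10; hence r1c2 = 4.
Row 3 now contains 3, which forces r3c2 = 5.
Column 1 already has 1, leaving r4c1 = 3.
3 is placed in row 4, leaving r4c2 = 1.
3 is placed in column 1, which forces r5c1 = 5.
Column 2 now contains 5; hence r5c2 = 3.
Filled in: 1 4 5 2 3 / 4 2 1 3 5 / 2 5 3 1 4 / 3 1 4 5 2 / 5 3 2 4 1.

4 2 1 3 5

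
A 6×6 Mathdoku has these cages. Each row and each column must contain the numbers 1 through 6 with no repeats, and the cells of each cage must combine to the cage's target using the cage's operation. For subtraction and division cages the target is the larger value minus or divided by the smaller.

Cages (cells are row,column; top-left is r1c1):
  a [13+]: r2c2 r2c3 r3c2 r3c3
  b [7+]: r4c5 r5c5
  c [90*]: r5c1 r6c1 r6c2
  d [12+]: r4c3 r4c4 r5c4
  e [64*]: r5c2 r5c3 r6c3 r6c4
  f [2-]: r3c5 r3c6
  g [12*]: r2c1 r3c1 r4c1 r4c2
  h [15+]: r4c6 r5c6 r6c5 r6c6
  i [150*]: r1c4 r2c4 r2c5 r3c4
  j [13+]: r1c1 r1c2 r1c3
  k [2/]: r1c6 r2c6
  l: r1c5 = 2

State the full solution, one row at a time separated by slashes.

4 3 6 5 2 1 / 6 4 1 3 5 2 / 1 5 3 2 6 4 / 2 1 5 6 4 3 / 5 2 4 1 3 6 / 3 6 2 4 1 5

Cage l is a single given cell, so r1c5 = 2.
Cage i needs product 150, so r2c5 = 5.
Row 1 needs a 5, and only r1c4 is open for it.
Row 1 needs a 1, and only r1c6 is open for it.
Cage k's pair has quotient 2, which forces r2c6 = 2.
In row 6, 1 can only go at r6c5, so r6c5 = 1.
Row 5 needs a 1, and only r5c4 is open for it.
The 4 cells of cage i must have product 150, leaving r2c4 = 3.
Cage i needs product 150; hence r3c4 = 2.
Cage d needs sum 12; hence r4c3 = 5.
Cage d has sum 12, which forces r4c4 = 6.
Row 4 now contains 6, leaving r4c6 = 3.
Column 4 now contains 2, which forces r6c4 = 4.
Cage a needs sum 13, which forces r3c2 = 5.
Cage g has product 12, so r4c2 = 1.
Row 4 already has 3, which forces r4c5 = 4.
Cage e has product 64, which forces r5c2 = 2.
The 4 cells of cage e must have product 64, so r5c3 = 4.
The two cells of cage b must have sum 7, which forces r5c5 = 3.
Row 6 now contains 4, leaving r6c3 = 2.
1 is placed in column 2; hence r2c2 = 4.
The 4 cells of cage a must have sum 13, so r2c3 = 1.
Cage a has sum 13, so r3c3 = 3.
Column 5 already has 3, leaving r3c5 = 6.
The two cells of cage f must have difference 2; hence r3c6 = 4.
4 is placed in row 4; hence r4c1 = 2.
Cage j has sum 13, which forces r1c1 = 4.
The 3 cells of cage j must have sum 13, which forces r1c2 = 3.
Column 3 already has 3, which forces r1c3 = 6.
1 is placed in row 2, leaving r2c1 = 6.
Row 3 already has 6; hence r3c1 = 1.
Column 1 already has 6, which forces r5c1 = 5.
Row 5 already has 5, so r5c6 = 6.
5 is placed in column 1, which forces r6c1 = 3.
Column 2 now contains 3; hence r6c2 = 6.
Column 6 already has 6, leaving r6c6 = 5.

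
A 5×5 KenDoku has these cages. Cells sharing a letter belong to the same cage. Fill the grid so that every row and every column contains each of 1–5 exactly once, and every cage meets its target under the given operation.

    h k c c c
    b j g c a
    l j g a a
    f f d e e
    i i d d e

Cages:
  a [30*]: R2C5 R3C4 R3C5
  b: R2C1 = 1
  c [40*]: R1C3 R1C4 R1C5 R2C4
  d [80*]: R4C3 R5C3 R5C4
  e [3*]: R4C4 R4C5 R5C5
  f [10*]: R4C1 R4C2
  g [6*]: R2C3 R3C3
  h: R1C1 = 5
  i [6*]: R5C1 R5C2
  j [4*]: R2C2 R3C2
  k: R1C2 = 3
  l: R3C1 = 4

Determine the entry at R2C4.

Cage h is given, so R1C1 = 5.
K is a freebie, leaving R1C2 = 3.
B is a freebie; hence R2C1 = 1.
Row 2 already has 1, so R2C2 = 4.
Cage l is a single given cell, so R3C1 = 4.
4 is placed in column 2; hence R3C2 = 1.
Column 1 now contains 5, which forces R4C1 = 2.
2 is placed in row 4, so R4C2 = 5.
Cage d has product 80; hence R4C3 = 4.
Cage e needs product 3, leaving R4C4 = 1.
Cage e has product 3, so R4C5 = 3.
2 is placed in column 1, leaving R5C1 = 3.
Column 2 now contains 3, leaving R5C2 = 2.
Cage d needs product 80; hence R5C3 = 5.
Cage d needs product 80, leaving R5C4 = 4.
Cage e has product 3, which forces R5C5 = 1.
The 4 cells of cage c must have product 40; hence R1C3 = 1.
Column 4 now contains 4, leaving R1C4 = 2.
The 4 cells of cage c must have product 40; hence R1C5 = 4.
Cage c has product 40; hence R2C4 = 5.
Row 2 already has 5; hence R2C5 = 2.
The 3 cells of cage a must have product 30, leaving R3C4 = 3.
Column 5 now contains 2, leaving R3C5 = 5.
Row 2 already has 2, leaving R2C3 = 3.
Row 3 already has 3, so R3C3 = 2.
The full grid is 5 3 1 2 4 / 1 4 3 5 2 / 4 1 2 3 5 / 2 5 4 1 3 / 3 2 5 4 1.

5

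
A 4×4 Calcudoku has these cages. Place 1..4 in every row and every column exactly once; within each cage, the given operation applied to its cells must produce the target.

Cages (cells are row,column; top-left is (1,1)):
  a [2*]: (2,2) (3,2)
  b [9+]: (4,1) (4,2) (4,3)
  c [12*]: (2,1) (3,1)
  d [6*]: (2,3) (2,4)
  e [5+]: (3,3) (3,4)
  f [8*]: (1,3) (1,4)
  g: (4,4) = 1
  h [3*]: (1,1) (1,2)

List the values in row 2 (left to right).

4 1 2 3

Cage g is a single given cell; hence (4,4) = 1.
Row 2 needs a 1, and only (2,2) is open for it.
Cage h needs two cells with product 3; hence (1,1) = 1.
1 is placed in column 2, which forces (1,2) = 3.
1 is placed in column 2, so (3,2) = 2.
Column 2 already has 2, which forces (4,2) = 4.
Cage e's pair has sum 5, leaving (3,3) = 1.
Cage e's pair has sum 5, so (3,4) = 4.
Cage f's pair has product 8; hence (1,3) = 4.
4 is placed in column 4, so (1,4) = 2.
The two cells of cage c must have product 12, so (2,1) = 4.
2 is placed in column 4; hence (2,4) = 3.
Row 3 now contains 4, leaving (3,1) = 3.
3 is placed in column 1, leaving (4,1) = 2.
Row 4 already has 2, which forces (4,3) = 3.
3 is placed in row 2, leaving (2,3) = 2.
The full grid is 1 3 4 2 / 4 1 2 3 / 3 2 1 4 / 2 4 3 1.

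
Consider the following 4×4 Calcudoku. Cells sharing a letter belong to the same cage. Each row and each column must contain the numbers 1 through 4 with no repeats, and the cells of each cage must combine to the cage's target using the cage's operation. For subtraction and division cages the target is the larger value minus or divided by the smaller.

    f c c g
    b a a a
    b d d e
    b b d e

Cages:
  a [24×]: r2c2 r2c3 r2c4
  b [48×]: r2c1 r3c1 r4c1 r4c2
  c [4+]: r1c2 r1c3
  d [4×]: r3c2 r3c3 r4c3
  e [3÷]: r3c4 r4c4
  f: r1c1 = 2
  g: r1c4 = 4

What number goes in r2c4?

Cage f is given, leaving r1c1 = 2.
Cage g is a single given cell, so r1c4 = 4.
Cage b has product 48; hence r4c2 = 4.
The 3 cells of cage a must have product 24, so r2c3 = 4.
Column 3 already has 4, which forces r3c3 = 1.
Row 3 now contains 1, so r3c4 = 3.
Column 3 now contains 1, leaving r4c3 = 2.
Column 4 now contains 3; hence r4c4 = 1.
The two cells of cage c must have sum 4; hence r1c2 = 1.
Column 3 now contains 1, leaving r1c3 = 3.
Cage b needs product 48, so r2c1 = 1.
Cage a has product 24; hence r2c2 = 3.
Column 4 now contains 3, which forces r2c4 = 2.
3 is placed in row 3, which forces r3c1 = 4.
Row 3 now contains 1, so r3c2 = 2.
Row 4 already has 1, leaving r4c1 = 3.
Filled in: 2 1 3 4 / 1 3 4 2 / 4 2 1 3 / 3 4 2 1.

2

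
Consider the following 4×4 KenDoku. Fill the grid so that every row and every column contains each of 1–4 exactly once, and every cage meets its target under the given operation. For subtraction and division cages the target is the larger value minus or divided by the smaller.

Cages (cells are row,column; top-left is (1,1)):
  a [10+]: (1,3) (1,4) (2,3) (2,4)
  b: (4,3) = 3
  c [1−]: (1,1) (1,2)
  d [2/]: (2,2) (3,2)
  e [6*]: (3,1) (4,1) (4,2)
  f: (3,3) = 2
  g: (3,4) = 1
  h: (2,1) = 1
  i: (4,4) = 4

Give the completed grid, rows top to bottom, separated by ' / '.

H is a freebie, so (2,1) = 1.
Cage f is given, which forces (3,3) = 2.
G is a freebie, leaving (3,4) = 1.
Cage b is a single given cell; hence (4,3) = 3.
I is a freebie; hence (4,4) = 4.
Cage a has sum 10, so (1,3) = 1.
Cage d's pair has quotient 2, leaving (2,2) = 2.
3 is placed in column 3, leaving (2,3) = 4.
2 is placed in row 2, so (2,4) = 3.
2 is placed in row 3; hence (3,1) = 3.
Row 3 now contains 1, which forces (3,2) = 4.
3 is placed in row 4; hence (4,1) = 2.
Cage e has product 6; hence (4,2) = 1.
Column 1 already has 2; hence (1,1) = 4.
4 is placed in column 2, which forces (1,2) = 3.
3 is placed in column 4, which forces (1,4) = 2.

4 3 1 2 / 1 2 4 3 / 3 4 2 1 / 2 1 3 4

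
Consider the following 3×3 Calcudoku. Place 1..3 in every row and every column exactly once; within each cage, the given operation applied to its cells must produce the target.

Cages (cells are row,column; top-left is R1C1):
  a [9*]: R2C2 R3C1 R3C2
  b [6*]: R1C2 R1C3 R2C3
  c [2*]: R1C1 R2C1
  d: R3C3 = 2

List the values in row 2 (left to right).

2 3 1

The 3 cells of cage a must have product 9, which forces R2C2 = 3.
The 3 cells of cage a must have product 9; hence R3C1 = 3.
Cage a needs product 9, which forces R3C2 = 1.
D is a freebie, which forces R3C3 = 2.
Column 2 now contains 1, leaving R1C2 = 2.
The 3 cells of cage b must have product 6, leaving R1C3 = 3.
Column 3 now contains 2, which forces R2C3 = 1.
Row 1 now contains 2; hence R1C1 = 1.
1 is placed in row 2, so R2C1 = 2.
Filled in: 1 2 3 / 2 3 1 / 3 1 2.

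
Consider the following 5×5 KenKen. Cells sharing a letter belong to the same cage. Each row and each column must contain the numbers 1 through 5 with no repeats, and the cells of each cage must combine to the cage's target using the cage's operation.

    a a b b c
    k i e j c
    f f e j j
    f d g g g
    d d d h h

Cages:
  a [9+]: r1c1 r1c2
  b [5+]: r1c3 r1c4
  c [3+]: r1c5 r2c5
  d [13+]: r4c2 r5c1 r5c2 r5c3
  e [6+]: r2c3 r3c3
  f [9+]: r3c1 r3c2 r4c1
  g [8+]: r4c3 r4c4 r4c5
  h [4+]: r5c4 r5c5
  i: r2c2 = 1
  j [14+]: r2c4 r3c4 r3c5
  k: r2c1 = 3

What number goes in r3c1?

1

Cage k is given, so r2c1 = 3.
Cage i is a single given cell, so r2c2 = 1.
Cage j has sum 14; hence r2c4 = 5.
Row 2 now contains 1; hence r2c5 = 2.
The 3 cells of cage j must have sum 14, leaving r3c4 = 4.
The 3 cells of cage j must have sum 14; hence r3c5 = 5.
Column 5 already has 2, which forces r1c5 = 1.
Row 2 already has 2, which forces r2c3 = 4.
Cage f needs sum 9, leaving r3c2 = 3.
Cage e's pair has sum 6, which forces r3c3 = 2.
Column 5 now contains 1, which forces r5c5 = 3.
2 is placed in column 3, so r1c3 = 3.
Cage b needs two cells with sum 5, leaving r1c4 = 2.
2 is placed in row 3, leaving r3c1 = 1.
Cage f has sum 9, which forces r4c1 = 5.
Row 4 now contains 5; hence r4c2 = 2.
3 is placed in column 3; hence r4c3 = 1.
Row 4 already has 1; hence r4c4 = 3.
3 is placed in column 5, leaving r4c5 = 4.
5 is placed in column 1, leaving r5c1 = 2.
Column 2 already has 2, so r5c2 = 4.
Column 3 now contains 1, leaving r5c3 = 5.
3 is placed in row 5, leaving r5c4 = 1.
5 is placed in column 1, which forces r1c1 = 4.
4 is placed in column 2, which forces r1c2 = 5.
Filled in: 4 5 3 2 1 / 3 1 4 5 2 / 1 3 2 4 5 / 5 2 1 3 4 / 2 4 5 1 3.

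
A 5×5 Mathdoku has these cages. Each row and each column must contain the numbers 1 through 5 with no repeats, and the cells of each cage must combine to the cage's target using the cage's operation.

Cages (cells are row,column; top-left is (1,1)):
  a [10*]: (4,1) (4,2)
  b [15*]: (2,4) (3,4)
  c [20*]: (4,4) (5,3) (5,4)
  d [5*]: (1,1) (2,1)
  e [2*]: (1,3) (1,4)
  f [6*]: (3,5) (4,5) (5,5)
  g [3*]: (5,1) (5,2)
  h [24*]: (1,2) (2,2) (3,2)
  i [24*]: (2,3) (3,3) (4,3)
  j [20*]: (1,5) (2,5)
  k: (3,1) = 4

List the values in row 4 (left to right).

2 5 4 1 3

K is a freebie, so (3,1) = 4.
The only place for 3 in row 1 is (1,2).
The 3 cells of cage h must have product 24, leaving (2,2) = 4.
4 is placed in row 2, leaving (2,5) = 5.
3 is placed in column 2, leaving (3,2) = 2.
2 is placed in row 3, which forces (3,3) = 3.
3 is placed in row 3, which forces (3,4) = 5.
3 is placed in row 3, so (3,5) = 1.
Column 2 now contains 2, which forces (4,2) = 5.
Cage g's pair has product 3, which forces (5,1) = 3.
3 is placed in column 2, leaving (5,2) = 1.
1 is placed in row 5, leaving (5,4) = 4.
Row 5 now contains 3, so (5,5) = 2.
Cage d's pair has product 5, leaving (1,1) = 5.
Column 5 already has 5; hence (1,5) = 4.
Row 2 now contains 5; hence (2,1) = 1.
Column 3 already has 3, leaving (2,3) = 2.
Row 2 now contains 5, leaving (2,4) = 3.
Row 4 already has 5, which forces (4,1) = 2.
The 3 cells of cage i must have product 24, which forces (4,3) = 4.
Cage c has product 20, which forces (4,4) = 1.
2 is placed in column 5; hence (4,5) = 3.
Row 5 now contains 2; hence (5,3) = 5.
2 is placed in column 3, which forces (1,3) = 1.
Column 4 already has 1, so (1,4) = 2.
Filled in: 5 3 1 2 4 / 1 4 2 3 5 / 4 2 3 5 1 / 2 5 4 1 3 / 3 1 5 4 2.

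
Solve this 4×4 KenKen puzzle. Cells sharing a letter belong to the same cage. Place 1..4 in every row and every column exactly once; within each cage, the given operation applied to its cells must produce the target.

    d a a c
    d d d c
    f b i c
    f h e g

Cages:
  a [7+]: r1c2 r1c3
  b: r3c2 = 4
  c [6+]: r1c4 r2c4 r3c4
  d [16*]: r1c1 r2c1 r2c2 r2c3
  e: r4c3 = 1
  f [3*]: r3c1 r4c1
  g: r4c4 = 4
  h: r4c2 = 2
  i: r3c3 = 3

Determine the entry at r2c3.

Cage d has product 16, which forces r1c1 = 2.
Cage b is given, which forces r3c2 = 4.
Cage i is a single given cell, leaving r3c3 = 3.
Cage h is given, leaving r4c2 = 2.
Cage e is given; hence r4c3 = 1.
Cage g is a single given cell, which forces r4c4 = 4.
Column 2 already has 4, so r1c2 = 3.
Column 3 now contains 3, leaving r1c3 = 4.
Row 1 now contains 3, so r1c4 = 1.
Cage d needs product 16, leaving r2c1 = 4.
Column 2 already has 2; hence r2c2 = 1.
The 4 cells of cage d must have product 16, leaving r2c3 = 2.
2 is placed in row 2, so r2c4 = 3.
Row 3 now contains 3, which forces r3c1 = 1.
Column 4 now contains 1, so r3c4 = 2.
1 is placed in row 4; hence r4c1 = 3.
The full grid is 2 3 4 1 / 4 1 2 3 / 1 4 3 2 / 3 2 1 4.

2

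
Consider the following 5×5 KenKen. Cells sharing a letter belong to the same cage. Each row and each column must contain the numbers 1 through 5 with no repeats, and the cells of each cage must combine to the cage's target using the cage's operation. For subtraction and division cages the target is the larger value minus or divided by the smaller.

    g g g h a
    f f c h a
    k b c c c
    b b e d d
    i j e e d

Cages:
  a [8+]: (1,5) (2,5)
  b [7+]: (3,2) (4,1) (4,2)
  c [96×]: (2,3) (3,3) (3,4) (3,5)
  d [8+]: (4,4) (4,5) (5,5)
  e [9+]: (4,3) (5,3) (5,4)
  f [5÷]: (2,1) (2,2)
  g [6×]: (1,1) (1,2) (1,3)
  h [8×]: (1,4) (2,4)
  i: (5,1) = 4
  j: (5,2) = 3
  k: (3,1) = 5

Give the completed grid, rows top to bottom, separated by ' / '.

3 2 1 4 5 / 1 5 4 2 3 / 5 1 2 3 4 / 2 4 3 5 1 / 4 3 5 1 2

The 4 cells of cage c must have product 96, which forces (2,3) = 4.
4 is placed in row 2, so (2,4) = 2.
Cage k is a single given cell; hence (3,1) = 5.
I is a freebie, so (5,1) = 4.
J is a freebie, which forces (5,2) = 3.
Column 4 already has 2, which forces (1,4) = 4.
5 is placed in column 1; hence (2,1) = 1.
Cage f's pair has quotient 5, so (2,2) = 5.
Row 2 already has 5; hence (2,5) = 3.
Column 4 already has 4, which forces (3,4) = 3.
1 is placed in column 1, leaving (4,1) = 2.
Cage e has sum 9, so (4,3) = 3.
Column 1 now contains 2, so (1,1) = 3.
3 is placed in column 5; hence (1,5) = 5.
3 is placed in row 3, so (3,3) = 2.
Cage c needs product 96, which forces (3,5) = 4.
Column 5 now contains 5, which forces (4,5) = 1.
The 3 cells of cage d must have sum 8, so (5,5) = 2.
Cage g has product 6; hence (1,2) = 2.
Column 3 now contains 2; hence (1,3) = 1.
Row 3 now contains 4, leaving (3,2) = 1.
1 is placed in row 4, so (4,2) = 4.
1 is placed in row 4, leaving (4,4) = 5.
Column 3 now contains 1, leaving (5,3) = 5.
Column 4 already has 5, so (5,4) = 1.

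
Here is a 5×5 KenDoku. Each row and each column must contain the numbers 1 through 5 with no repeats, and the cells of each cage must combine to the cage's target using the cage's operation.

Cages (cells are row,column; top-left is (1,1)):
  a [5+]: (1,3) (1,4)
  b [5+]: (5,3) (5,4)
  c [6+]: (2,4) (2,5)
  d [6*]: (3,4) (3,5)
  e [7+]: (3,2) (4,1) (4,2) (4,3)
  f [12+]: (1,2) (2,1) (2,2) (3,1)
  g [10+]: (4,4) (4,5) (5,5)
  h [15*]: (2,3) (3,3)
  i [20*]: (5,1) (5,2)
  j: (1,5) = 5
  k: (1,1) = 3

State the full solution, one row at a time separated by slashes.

K is a freebie; hence (1,1) = 3.
Cage j is a single given cell, so (1,5) = 5.
The 4 cells of cage e must have sum 7, so (3,2) = 1.
The only place for 2 in row 1 is (1,2).
2 is placed in column 2; hence (4,2) = 3.
The only place for 3 in row 2 is (2,3).
Column 3 now contains 3, so (3,3) = 5.
Row 3 already has 5, leaving (3,1) = 4.
Column 1 now contains 4, which forces (5,1) = 5.
Row 5 now contains 5, which forces (5,2) = 4.
Cage f has sum 12, leaving (2,1) = 1.
Column 2 already has 4, which forces (2,2) = 5.
Column 1 already has 1, leaving (4,1) = 2.
2 is placed in row 4, so (4,3) = 1.
Cage g has sum 10, leaving (4,4) = 5.
2 is placed in row 4; hence (4,5) = 4.
Cage b's pair has sum 5, leaving (5,3) = 2.
Cage b needs two cells with sum 5, which forces (5,4) = 3.
Row 5 already has 3, leaving (5,5) = 1.
Column 3 already has 1, leaving (1,3) = 4.
Cage a needs two cells with sum 5, which forces (1,4) = 1.
Cage c needs two cells with sum 6, which forces (2,4) = 4.
Column 5 already has 4, so (2,5) = 2.
Column 4 already has 3, which forces (3,4) = 2.
Cage d's pair has product 6; hence (3,5) = 3.

3 2 4 1 5 / 1 5 3 4 2 / 4 1 5 2 3 / 2 3 1 5 4 / 5 4 2 3 1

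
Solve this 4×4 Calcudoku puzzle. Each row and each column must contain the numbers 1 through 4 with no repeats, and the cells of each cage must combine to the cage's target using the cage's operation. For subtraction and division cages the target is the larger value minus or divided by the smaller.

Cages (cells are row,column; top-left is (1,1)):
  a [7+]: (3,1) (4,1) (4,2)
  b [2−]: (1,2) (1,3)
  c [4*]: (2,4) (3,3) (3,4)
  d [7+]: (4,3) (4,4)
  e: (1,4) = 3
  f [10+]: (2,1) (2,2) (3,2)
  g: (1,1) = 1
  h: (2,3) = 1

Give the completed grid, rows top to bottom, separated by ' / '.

Cage g is a single given cell; hence (1,1) = 1.
E is a freebie, leaving (1,4) = 3.
Cage h is given, which forces (2,3) = 1.
1 is placed in row 2, so (2,4) = 2.
Column 3 now contains 1, which forces (3,3) = 2.
Column 4 now contains 3; hence (4,4) = 4.
Cage b's pair has difference 2, so (1,2) = 2.
Column 3 already has 2, leaving (1,3) = 4.
Cage f needs sum 10, leaving (2,1) = 3.
Row 2 already has 2, so (2,2) = 4.
The 3 cells of cage a must have sum 7, which forces (3,1) = 4.
The 3 cells of cage f must have sum 10, leaving (3,2) = 3.
Column 4 now contains 4, which forces (3,4) = 1.
The 3 cells of cage a must have sum 7, so (4,1) = 2.
Cage a needs sum 7; hence (4,2) = 1.
Row 4 already has 4; hence (4,3) = 3.

1 2 4 3 / 3 4 1 2 / 4 3 2 1 / 2 1 3 4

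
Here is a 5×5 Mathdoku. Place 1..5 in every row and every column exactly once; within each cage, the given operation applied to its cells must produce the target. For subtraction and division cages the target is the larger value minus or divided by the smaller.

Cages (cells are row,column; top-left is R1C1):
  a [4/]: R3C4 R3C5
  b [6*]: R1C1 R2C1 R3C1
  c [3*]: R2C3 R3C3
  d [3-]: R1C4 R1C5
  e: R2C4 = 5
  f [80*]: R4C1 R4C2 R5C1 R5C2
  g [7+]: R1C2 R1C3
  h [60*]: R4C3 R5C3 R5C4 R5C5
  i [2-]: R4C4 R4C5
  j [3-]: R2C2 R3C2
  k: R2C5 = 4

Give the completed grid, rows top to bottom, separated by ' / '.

1 3 4 2 5 / 3 2 1 5 4 / 2 5 3 4 1 / 5 4 2 1 3 / 4 1 5 3 2

Cage e is a single given cell, which forces R2C4 = 5.
Cage k is given, so R2C5 = 4.
Column 5 already has 4, which forces R3C5 = 1.
Cage d's pair has difference 3, which forces R1C4 = 2.
Cage d needs two cells with difference 3; hence R1C5 = 5.
Cage c's pair has product 3; hence R2C3 = 1.
Row 3 already has 1; hence R3C3 = 3.
Row 3 already has 1, which forces R3C4 = 4.
The 3 cells of cage b must have product 6; hence R1C1 = 1.
The two cells of cage g must have sum 7; hence R1C2 = 3.
Column 3 already has 3, so R1C3 = 4.
The 3 cells of cage b must have product 6, leaving R2C1 = 3.
1 is placed in row 2, leaving R2C2 = 2.
Row 3 now contains 3, leaving R3C1 = 2.
Row 3 already has 4, so R3C2 = 5.
Cage i needs two cells with difference 2; hence R4C4 = 1.
Cage i needs two cells with difference 2, which forces R4C5 = 3.
4 is placed in column 3; hence R5C3 = 5.
Column 4 already has 1, leaving R5C4 = 3.
Column 5 already has 3, leaving R5C5 = 2.
Cage f needs product 80, which forces R4C1 = 5.
1 is placed in row 4, which forces R4C2 = 4.
Column 3 now contains 5, so R4C3 = 2.
Row 5 already has 5, leaving R5C1 = 4.
Cage f has product 80, leaving R5C2 = 1.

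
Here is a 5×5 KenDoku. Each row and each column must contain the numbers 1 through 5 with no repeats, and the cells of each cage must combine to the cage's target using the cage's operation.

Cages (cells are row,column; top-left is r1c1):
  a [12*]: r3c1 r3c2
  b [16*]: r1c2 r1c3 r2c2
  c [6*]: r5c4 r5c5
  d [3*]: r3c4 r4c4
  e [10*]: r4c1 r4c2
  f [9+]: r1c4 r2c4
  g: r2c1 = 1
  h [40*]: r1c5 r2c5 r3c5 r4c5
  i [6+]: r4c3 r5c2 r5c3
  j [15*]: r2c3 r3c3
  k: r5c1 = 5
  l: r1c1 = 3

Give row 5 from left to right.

5 1 4 2 3

L is a freebie, which forces r1c1 = 3.
G is a freebie, leaving r2c1 = 1.
3 is placed in column 1; hence r3c1 = 4.
4 is placed in row 3, which forces r3c2 = 3.
Row 3 now contains 3, which forces r3c3 = 5.
Row 3 now contains 3; hence r3c4 = 1.
1 is placed in row 3; hence r3c5 = 2.
Column 4 now contains 1, which forces r4c4 = 3.
Cage k is a single given cell, leaving r5c1 = 5.
Column 4 now contains 3, so r5c4 = 2.
Column 5 already has 2, which forces r5c5 = 3.
Column 3 now contains 5, which forces r2c3 = 3.
5 is placed in column 1, so r4c1 = 2.
The two cells of cage e must have product 10, leaving r4c2 = 5.
Cage i needs sum 6, so r4c3 = 1.
1 is placed in row 4, so r4c5 = 4.
Row 5 already has 2, so r5c2 = 1.
Cage i has sum 6, so r5c3 = 4.
1 is placed in column 2, so r1c2 = 4.
4 is placed in column 3, so r1c3 = 2.
Row 1 already has 4, so r1c4 = 5.
Cage h has product 40, which forces r1c5 = 1.
Cage b has product 16; hence r2c2 = 2.
Column 4 already has 5, which forces r2c4 = 4.
Column 5 already has 4; hence r2c5 = 5.
Filled in: 3 4 2 5 1 / 1 2 3 4 5 / 4 3 5 1 2 / 2 5 1 3 4 / 5 1 4 2 3.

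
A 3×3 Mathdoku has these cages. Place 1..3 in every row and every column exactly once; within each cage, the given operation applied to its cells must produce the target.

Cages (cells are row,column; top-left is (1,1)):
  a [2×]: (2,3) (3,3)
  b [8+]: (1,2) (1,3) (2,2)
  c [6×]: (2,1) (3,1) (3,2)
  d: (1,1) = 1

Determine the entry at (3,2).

1

D is a freebie, leaving (1,1) = 1.
Cage b needs sum 8, so (1,2) = 2.
Cage b has sum 8, so (1,3) = 3.
The 3 cells of cage b must have sum 8, leaving (2,2) = 3.
Column 2 already has 3; hence (3,2) = 1.
Row 3 already has 1, so (3,3) = 2.
3 is placed in row 2, which forces (2,1) = 2.
2 is placed in column 3, so (2,3) = 1.
2 is placed in row 3, leaving (3,1) = 3.
Completed grid: 1 2 3 / 2 3 1 / 3 1 2.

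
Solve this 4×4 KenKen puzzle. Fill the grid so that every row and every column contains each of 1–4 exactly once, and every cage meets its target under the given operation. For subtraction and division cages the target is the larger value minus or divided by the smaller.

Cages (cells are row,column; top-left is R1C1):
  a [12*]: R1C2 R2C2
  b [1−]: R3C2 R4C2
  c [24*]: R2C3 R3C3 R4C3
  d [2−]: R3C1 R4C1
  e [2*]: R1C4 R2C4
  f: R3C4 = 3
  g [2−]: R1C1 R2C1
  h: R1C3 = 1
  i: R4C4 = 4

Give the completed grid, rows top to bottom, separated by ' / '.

Cage h is a single given cell; hence R1C3 = 1.
Row 1 now contains 1, so R1C4 = 2.
Column 4 now contains 2, leaving R2C4 = 1.
Cage f is a single given cell, so R3C4 = 3.
Cage i is a single given cell, leaving R4C4 = 4.
Cage g needs two cells with difference 2, which forces R1C1 = 4.
Row 1 now contains 4, which forces R1C2 = 3.
The two cells of cage g must have difference 2, leaving R2C1 = 2.
Column 2 already has 3, which forces R2C2 = 4.
Row 2 already has 4, leaving R2C3 = 3.
Column 1 now contains 4, which forces R3C1 = 1.
Row 3 already has 1, which forces R3C2 = 2.
Row 3 now contains 2, so R3C3 = 4.
Column 1 already has 2, which forces R4C1 = 3.
2 is placed in column 2, leaving R4C2 = 1.
Column 3 now contains 3, so R4C3 = 2.

4 3 1 2 / 2 4 3 1 / 1 2 4 3 / 3 1 2 4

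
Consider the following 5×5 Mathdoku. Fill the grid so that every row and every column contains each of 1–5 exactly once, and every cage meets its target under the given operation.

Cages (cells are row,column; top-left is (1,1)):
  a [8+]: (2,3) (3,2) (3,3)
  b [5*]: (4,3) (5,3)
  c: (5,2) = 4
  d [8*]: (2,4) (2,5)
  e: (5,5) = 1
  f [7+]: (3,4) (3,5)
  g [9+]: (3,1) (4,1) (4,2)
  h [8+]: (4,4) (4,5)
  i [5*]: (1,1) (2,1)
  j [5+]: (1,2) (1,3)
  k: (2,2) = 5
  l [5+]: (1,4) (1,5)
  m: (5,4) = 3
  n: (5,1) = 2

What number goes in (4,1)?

4

Cage k is given, so (2,2) = 5.
N is a freebie; hence (5,1) = 2.
C is a freebie; hence (5,2) = 4.
Cage m is a single given cell; hence (5,4) = 3.
Cage e is given; hence (5,5) = 1.
The two cells of cage i must have product 5, which forces (1,1) = 5.
5 is placed in row 2, which forces (2,1) = 1.
The two cells of cage b must have product 5, which forces (4,3) = 1.
3 is placed in column 4, so (4,4) = 5.
Cage h needs two cells with sum 8, which forces (4,5) = 3.
1 is placed in row 5, so (5,3) = 5.
Cage l needs two cells with sum 5, leaving (1,4) = 1.
3 is placed in column 5, so (1,5) = 4.
Column 5 already has 4, which forces (2,5) = 2.
The 3 cells of cage g must have sum 9, which forces (3,1) = 3.
Cage f needs two cells with sum 7; hence (3,4) = 2.
The two cells of cage f must have sum 7; hence (3,5) = 5.
3 is placed in row 4, which forces (4,1) = 4.
3 is placed in row 4, leaving (4,2) = 2.
Column 2 already has 2, which forces (1,2) = 3.
The two cells of cage j must have sum 5, which forces (1,3) = 2.
Cage a needs sum 8, leaving (2,3) = 3.
Row 2 now contains 2, so (2,4) = 4.
Row 3 already has 2, so (3,2) = 1.
Row 3 already has 2; hence (3,3) = 4.
The full grid is 5 3 2 1 4 / 1 5 3 4 2 / 3 1 4 2 5 / 4 2 1 5 3 / 2 4 5 3 1.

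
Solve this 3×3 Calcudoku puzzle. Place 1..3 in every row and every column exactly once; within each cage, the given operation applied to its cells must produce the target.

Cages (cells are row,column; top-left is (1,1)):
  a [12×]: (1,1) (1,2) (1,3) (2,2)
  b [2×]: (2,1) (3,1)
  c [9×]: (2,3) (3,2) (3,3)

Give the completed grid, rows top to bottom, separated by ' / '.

Cage a needs product 12, so (2,2) = 2.
The 3 cells of cage c must have product 9, so (2,3) = 3.
Cage c has product 9; hence (3,2) = 3.
Cage c needs product 9; hence (3,3) = 1.
Cage a needs product 12, which forces (1,1) = 3.
Column 2 now contains 3; hence (1,2) = 1.
Column 3 now contains 1; hence (1,3) = 2.
Row 2 now contains 2, so (2,1) = 1.
Row 3 already has 1, leaving (3,1) = 2.

3 1 2 / 1 2 3 / 2 3 1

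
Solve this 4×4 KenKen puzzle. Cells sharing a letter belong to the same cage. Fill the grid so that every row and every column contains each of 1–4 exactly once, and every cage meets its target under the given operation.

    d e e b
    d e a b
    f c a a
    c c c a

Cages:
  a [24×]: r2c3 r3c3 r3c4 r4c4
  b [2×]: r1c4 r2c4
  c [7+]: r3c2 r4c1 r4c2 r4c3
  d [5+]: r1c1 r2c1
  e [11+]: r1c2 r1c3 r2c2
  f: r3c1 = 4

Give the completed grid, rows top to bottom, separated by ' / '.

2 3 4 1 / 3 4 1 2 / 4 1 2 3 / 1 2 3 4

Cage e has sum 11, leaving r1c2 = 3.
Cage e has sum 11, which forces r1c3 = 4.
The 3 cells of cage e must have sum 11, so r2c2 = 4.
F is a freebie, so r3c1 = 4.
Cage c has sum 7, leaving r3c2 = 1.
Column 2 already has 3; hence r4c2 = 2.
Cage d's pair has sum 5; hence r1c1 = 2.
2 is placed in row 1; hence r1c4 = 1.
The two cells of cage d must have sum 5; hence r2c1 = 3.
Cage a has product 24; hence r2c3 = 1.
Column 4 now contains 1, so r2c4 = 2.
Column 4 already has 2, which forces r3c4 = 3.
Column 1 now contains 3, so r4c1 = 1.
1 is placed in column 3; hence r4c3 = 3.
Cage a needs product 24; hence r4c4 = 4.
Row 3 now contains 3, which forces r3c3 = 2.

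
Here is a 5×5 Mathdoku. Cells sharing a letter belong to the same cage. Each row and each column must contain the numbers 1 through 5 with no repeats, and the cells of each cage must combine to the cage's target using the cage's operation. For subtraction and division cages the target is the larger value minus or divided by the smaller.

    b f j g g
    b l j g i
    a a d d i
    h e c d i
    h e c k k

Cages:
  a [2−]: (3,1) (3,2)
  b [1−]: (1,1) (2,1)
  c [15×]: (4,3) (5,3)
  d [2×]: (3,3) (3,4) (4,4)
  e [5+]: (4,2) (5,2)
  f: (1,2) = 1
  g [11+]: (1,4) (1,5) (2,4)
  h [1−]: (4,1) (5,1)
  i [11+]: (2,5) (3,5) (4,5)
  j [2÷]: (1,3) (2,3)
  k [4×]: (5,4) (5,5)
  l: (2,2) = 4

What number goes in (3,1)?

3

F is a freebie, so (1,2) = 1.
L is a freebie, leaving (2,2) = 4.
The 3 cells of cage d must have product 2, which forces (3,3) = 1.
Cage d has product 2, leaving (3,4) = 2.
Cage d needs product 2, which forces (4,4) = 1.
Column 4 now contains 1, leaving (5,4) = 4.
Row 5 already has 4, so (5,5) = 1.
The two cells of cage j must have quotient 2; hence (1,3) = 4.
Cage g needs sum 11, so (1,4) = 5.
Cage g needs sum 11, so (1,5) = 3.
1 is placed in column 3, leaving (2,3) = 2.
Cage g has sum 11, leaving (2,4) = 3.
Row 2 already has 2, so (2,5) = 5.
5 is placed in column 5, leaving (3,5) = 4.
Column 5 now contains 4; hence (4,5) = 2.
3 is placed in row 1, leaving (1,1) = 2.
Row 2 now contains 5; hence (2,1) = 1.
2 is placed in row 4, so (4,2) = 3.
Row 4 now contains 3, so (4,3) = 5.
The two cells of cage e must have sum 5, so (5,2) = 2.
5 is placed in column 3, so (5,3) = 3.
Cage a's pair has difference 2, so (3,1) = 3.
Column 2 now contains 3, so (3,2) = 5.
Row 4 now contains 3, which forces (4,1) = 4.
Row 5 already has 3, so (5,1) = 5.
Filled in: 2 1 4 5 3 / 1 4 2 3 5 / 3 5 1 2 4 / 4 3 5 1 2 / 5 2 3 4 1.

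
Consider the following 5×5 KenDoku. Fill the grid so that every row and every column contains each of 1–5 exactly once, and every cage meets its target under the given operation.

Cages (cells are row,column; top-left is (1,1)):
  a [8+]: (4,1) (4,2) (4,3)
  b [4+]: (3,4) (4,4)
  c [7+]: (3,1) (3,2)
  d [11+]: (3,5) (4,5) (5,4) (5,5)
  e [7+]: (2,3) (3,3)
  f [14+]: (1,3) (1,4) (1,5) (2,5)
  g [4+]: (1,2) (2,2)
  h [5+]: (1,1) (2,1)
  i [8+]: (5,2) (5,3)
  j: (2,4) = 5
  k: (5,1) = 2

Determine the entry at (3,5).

Cage j is given, which forces (2,4) = 5.
Cage k is given, so (5,1) = 2.
The only place for 2 in column 4 is (1,4).
Row 2 needs a 2, and only (2,3) is open for it.
Cage e's pair has sum 7, so (3,3) = 5.
Column 3 now contains 5; hence (5,3) = 3.
Column 3 already has 3, so (1,3) = 4.
The 4 cells of cage f must have sum 14, leaving (1,5) = 5.
Cage f has sum 14; hence (2,5) = 3.
Column 3 now contains 4, which forces (4,3) = 1.
Row 4 already has 1; hence (4,4) = 3.
Row 5 now contains 3, leaving (5,2) = 5.
4 is placed in row 1, which forces (1,1) = 1.
The two cells of cage g must have sum 4, which forces (1,2) = 3.
Cage h needs two cells with sum 5, leaving (2,1) = 4.
Row 2 already has 3, which forces (2,2) = 1.
4 is placed in column 1, which forces (3,1) = 3.
3 is placed in column 2, leaving (3,2) = 4.
Column 4 already has 3, which forces (3,4) = 1.
Row 3 now contains 4, leaving (3,5) = 2.
The 3 cells of cage a must have sum 8, leaving (4,1) = 5.
The 3 cells of cage a must have sum 8, which forces (4,2) = 2.
2 is placed in column 5, leaving (4,5) = 4.
The 4 cells of cage d must have sum 11, leaving (5,4) = 4.
Cage d needs sum 11, leaving (5,5) = 1.
Completed grid: 1 3 4 2 5 / 4 1 2 5 3 / 3 4 5 1 2 / 5 2 1 3 4 / 2 5 3 4 1.

2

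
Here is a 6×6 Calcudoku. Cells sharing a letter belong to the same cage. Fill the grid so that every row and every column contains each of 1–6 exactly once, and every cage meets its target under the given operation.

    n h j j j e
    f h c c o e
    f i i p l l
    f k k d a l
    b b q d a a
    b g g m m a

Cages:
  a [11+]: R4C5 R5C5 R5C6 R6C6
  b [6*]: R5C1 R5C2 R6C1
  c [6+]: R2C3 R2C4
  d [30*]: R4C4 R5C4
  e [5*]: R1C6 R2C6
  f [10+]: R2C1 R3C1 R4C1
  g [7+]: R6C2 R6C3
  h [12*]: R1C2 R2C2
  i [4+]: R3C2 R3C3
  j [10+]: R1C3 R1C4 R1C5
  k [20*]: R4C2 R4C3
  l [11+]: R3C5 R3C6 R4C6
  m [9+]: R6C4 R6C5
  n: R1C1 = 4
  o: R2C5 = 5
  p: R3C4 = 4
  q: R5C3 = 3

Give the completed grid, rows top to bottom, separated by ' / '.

4 2 6 1 3 5 / 3 6 4 2 5 1 / 5 3 1 4 2 6 / 2 4 5 6 1 3 / 6 1 3 5 4 2 / 1 5 2 3 6 4

N is a freebie, which forces R1C1 = 4.
Cage o is a single given cell; hence R2C5 = 5.
5 is placed in row 2, which forces R2C6 = 1.
P is a freebie, which forces R3C4 = 4.
Cage q is given, leaving R5C3 = 3.
Column 6 now contains 1, which forces R1C6 = 5.
Cage c needs two cells with sum 6, leaving R2C3 = 4.
4 is placed in column 4, so R2C4 = 2.
Cage i's pair has sum 4, so R3C2 = 3.
3 is placed in column 3, so R3C3 = 1.
Column 3 now contains 4; hence R4C3 = 5.
5 is placed in row 4, leaving R4C4 = 6.
6 is placed in column 4, leaving R5C4 = 5.
Column 4 now contains 5, leaving R6C4 = 3.
The two cells of cage h must have product 12, so R1C2 = 2.
Cage j needs sum 10, leaving R1C3 = 6.
Column 4 now contains 3, which forces R1C4 = 1.
Cage j has sum 10; hence R1C5 = 3.
Cage f needs sum 10, which forces R2C1 = 3.
Row 2 now contains 2, so R2C2 = 6.
5 is placed in row 4, so R4C2 = 4.
The 3 cells of cage l must have sum 11; hence R4C6 = 3.
The 3 cells of cage b must have product 6, so R5C1 = 6.
The 3 cells of cage b must have product 6, leaving R5C2 = 1.
3 is placed in row 6, which forces R6C1 = 1.
1 is placed in column 2; hence R6C2 = 5.
Column 3 now contains 6, which forces R6C3 = 2.
Cage m's pair has sum 9, so R6C5 = 6.
Row 6 now contains 6, which forces R6C6 = 4.
6 is placed in column 1, so R3C1 = 5.
Column 5 already has 6; hence R3C5 = 2.
Cage l needs sum 11, leaving R3C6 = 6.
Column 1 already has 1, which forces R4C1 = 2.
The 4 cells of cage a must have sum 11, leaving R4C5 = 1.
The 4 cells of cage a must have sum 11, so R5C5 = 4.
4 is placed in column 6; hence R5C6 = 2.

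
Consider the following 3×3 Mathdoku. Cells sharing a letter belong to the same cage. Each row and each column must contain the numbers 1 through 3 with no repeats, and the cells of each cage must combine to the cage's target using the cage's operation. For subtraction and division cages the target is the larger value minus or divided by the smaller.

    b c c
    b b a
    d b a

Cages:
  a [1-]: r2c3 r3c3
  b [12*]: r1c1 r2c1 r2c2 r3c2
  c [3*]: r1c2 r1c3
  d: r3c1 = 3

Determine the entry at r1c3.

Cage d is a single given cell; hence r3c1 = 3.
Cage b has product 12; hence r2c2 = 3.
The 4 cells of cage b must have product 12, leaving r3c2 = 2.
2 is placed in row 3, leaving r3c3 = 1.
Column 2 already has 3, leaving r1c2 = 1.
Column 3 already has 1; hence r1c3 = 3.
Column 3 already has 1, which forces r2c3 = 2.
Row 1 already has 1, leaving r1c1 = 2.
2 is placed in row 2, leaving r2c1 = 1.
The full grid is 2 1 3 / 1 3 2 / 3 2 1.

3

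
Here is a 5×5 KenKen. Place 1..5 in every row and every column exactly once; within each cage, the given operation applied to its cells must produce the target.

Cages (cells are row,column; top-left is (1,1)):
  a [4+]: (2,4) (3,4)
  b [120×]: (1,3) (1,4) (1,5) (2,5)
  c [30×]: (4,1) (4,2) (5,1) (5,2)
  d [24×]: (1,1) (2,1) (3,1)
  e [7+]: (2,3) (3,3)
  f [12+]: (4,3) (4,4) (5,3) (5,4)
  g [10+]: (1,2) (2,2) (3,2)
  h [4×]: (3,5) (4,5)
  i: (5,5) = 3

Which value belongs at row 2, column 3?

Cage i is given, which forces (5,5) = 3.
The only place for 1 in row 1 is (1,2).
In row 2, 1 can only go at (2,4), so (2,4) = 1.
1 is placed in column 4; hence (3,4) = 3.
Cage b needs product 120; hence (1,3) = 3.
Cage d has product 24, so (2,1) = 3.
Cage c needs product 30, which forces (4,2) = 3.
Row 3 needs a 1, and only (3,5) is open for it.
Column 5 already has 1, so (4,5) = 4.
Cage b has product 120, so (1,4) = 4.
Row 1 now contains 4; hence (1,1) = 2.
Row 1 now contains 2, leaving (1,5) = 5.
Column 5 already has 5, which forces (2,5) = 2.
Cage d needs product 24, leaving (3,1) = 4.
Row 3 already has 4; hence (3,2) = 5.
5 is placed in row 3, leaving (3,3) = 2.
The 4 cells of cage f must have sum 12, which forces (4,3) = 1.
Column 2 already has 5; hence (5,2) = 2.
Cage f has sum 12, leaving (5,3) = 4.
2 is placed in row 5; hence (5,4) = 5.
Column 2 already has 5; hence (2,2) = 4.
Row 2 now contains 2; hence (2,3) = 5.
Row 4 now contains 1, which forces (4,1) = 5.
Column 4 now contains 5, which forces (4,4) = 2.
5 is placed in row 5, which forces (5,1) = 1.
Filled in: 2 1 3 4 5 / 3 4 5 1 2 / 4 5 2 3 1 / 5 3 1 2 4 / 1 2 4 5 3.

5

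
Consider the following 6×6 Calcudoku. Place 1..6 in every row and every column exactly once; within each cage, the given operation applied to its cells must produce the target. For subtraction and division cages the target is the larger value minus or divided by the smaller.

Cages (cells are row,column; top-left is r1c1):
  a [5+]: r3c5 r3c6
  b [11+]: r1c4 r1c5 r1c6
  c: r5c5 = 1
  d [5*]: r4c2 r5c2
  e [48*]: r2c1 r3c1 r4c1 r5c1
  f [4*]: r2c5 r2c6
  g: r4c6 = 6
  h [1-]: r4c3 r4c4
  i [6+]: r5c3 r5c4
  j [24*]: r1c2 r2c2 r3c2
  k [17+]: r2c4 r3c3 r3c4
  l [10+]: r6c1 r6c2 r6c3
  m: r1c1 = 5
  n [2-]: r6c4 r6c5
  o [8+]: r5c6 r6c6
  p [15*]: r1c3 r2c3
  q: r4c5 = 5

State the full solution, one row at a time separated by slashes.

Cage m is given, which forces r1c1 = 5.
Row 1 now contains 5; hence r1c3 = 3.
Column 3 now contains 3; hence r2c3 = 5.
Cage k needs sum 17; hence r2c4 = 6.
Cage k has sum 17, which forces r3c3 = 6.
Cage k has sum 17; hence r3c4 = 5.
Q is a freebie, leaving r4c5 = 5.
Cage g is a single given cell, leaving r4c6 = 6.
Cage c is given, so r5c5 = 1.
Cage b needs sum 11; hence r1c5 = 6.
Column 5 now contains 1; hence r2c5 = 4.
Cage f's pair has product 4, leaving r2c6 = 1.
5 is placed in row 4; hence r4c2 = 1.
The 4 cells of cage e must have product 48, which forces r5c1 = 6.
Row 5 now contains 1; hence r5c2 = 5.
Row 5 now contains 5, which forces r5c6 = 3.
3 is placed in column 6; hence r6c6 = 5.
The 3 cells of cage b must have sum 11; hence r1c4 = 1.
Column 6 already has 1, which forces r1c6 = 4.
Row 2 now contains 1, leaving r2c1 = 2.
Row 2 now contains 2, leaving r2c2 = 3.
Cage e has product 48; hence r3c1 = 1.
The two cells of cage a must have sum 5, which forces r3c5 = 3.
3 is placed in column 6, which forces r3c6 = 2.
Cage e has product 48, so r4c1 = 4.
4 is placed in row 4, so r4c3 = 2.
Cage h's pair has difference 1, so r4c4 = 3.
Column 3 now contains 2, which forces r5c3 = 4.
Row 5 now contains 4, leaving r5c4 = 2.
The 3 cells of cage l must have sum 10; hence r6c1 = 3.
Cage l needs sum 10, so r6c2 = 6.
The 3 cells of cage l must have sum 10, so r6c3 = 1.
Column 4 already has 1, so r6c4 = 4.
Column 5 already has 3, leaving r6c5 = 2.
Row 1 now contains 4; hence r1c2 = 2.
Row 3 now contains 2; hence r3c2 = 4.

5 2 3 1 6 4 / 2 3 5 6 4 1 / 1 4 6 5 3 2 / 4 1 2 3 5 6 / 6 5 4 2 1 3 / 3 6 1 4 2 5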